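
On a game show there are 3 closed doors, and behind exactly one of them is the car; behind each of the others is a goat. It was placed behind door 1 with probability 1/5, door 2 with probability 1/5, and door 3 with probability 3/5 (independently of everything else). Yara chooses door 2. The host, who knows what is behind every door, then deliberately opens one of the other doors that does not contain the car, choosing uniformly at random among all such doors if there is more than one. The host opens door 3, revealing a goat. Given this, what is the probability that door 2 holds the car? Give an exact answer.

Consider each possible location of the car in turn.
If it is behind door 1 (prior 1/5): the host has no choice, probability 1; weight (1/5)·1 = 1/5.
If it is behind door 2 (prior 1/5): the host has 2 equally likely choices, so probability 1/2; weight (1/5)·(1/2) = 1/10.
If it is behind door 3 (prior 3/5): the host opened door 3, so this case is ruled out; weight (3/5)·0 = 0.
The weights sum to 3/10.
So P(the car behind door 2 | the host opened door 3) = (1/10) / (3/10) = 1/3.

1/3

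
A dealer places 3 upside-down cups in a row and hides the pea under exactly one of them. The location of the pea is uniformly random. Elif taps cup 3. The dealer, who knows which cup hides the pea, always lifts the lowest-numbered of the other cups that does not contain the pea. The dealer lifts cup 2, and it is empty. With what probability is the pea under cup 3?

0

Consider each possible location of the pea in turn.
If it is under cup 1 (prior 1/3): cup 2 is the lowest-numbered option available, probability 1; weight (1/3)·1 = 1/3.
If it is under cup 2 (prior 1/3): the dealer opened cup 2, so this case is ruled out; weight (1/3)·0 = 0.
If it is under cup 3 (prior 1/3): the dealer would have opened cup 1 instead, probability 0; weight (1/3)·0 = 0.
The weights sum to 1/3.
So P(the pea under cup 3 | the dealer opened cup 2) = 0 / (1/3) = 0.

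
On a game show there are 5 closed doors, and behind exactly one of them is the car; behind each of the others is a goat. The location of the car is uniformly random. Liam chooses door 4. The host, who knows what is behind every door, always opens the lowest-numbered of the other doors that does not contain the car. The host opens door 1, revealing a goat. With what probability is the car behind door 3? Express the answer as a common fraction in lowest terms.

1/4

Consider each possible location of the car in turn.
If it is behind door 1 (prior 1/5): the host opened door 1, so this case is ruled out; weight (1/5)·0 = 0.
If it is behind any of doors 2, 3, 4, and 5 (prior 1/5 each): door 1 is the lowest-numbered option available, probability 1; weight (1/5)·1 = 1/5 each.
The weights sum to 4/5.
So P(the car behind door 3 | the host opened door 1) = (1/5) / (4/5) = 1/4.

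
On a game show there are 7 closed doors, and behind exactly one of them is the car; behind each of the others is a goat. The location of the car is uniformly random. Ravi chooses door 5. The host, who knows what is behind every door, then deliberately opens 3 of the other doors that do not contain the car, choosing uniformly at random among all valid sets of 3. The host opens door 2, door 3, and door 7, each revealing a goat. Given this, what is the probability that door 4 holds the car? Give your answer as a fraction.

2/7

Apply Bayes' rule, conditioning on where the car actually is.
If it is behind any of doors 1, 4, and 6 (prior 1/7 each): the host has 10 equally likely choices, so probability 1/10; weight (1/7)·(1/10) = 1/70 each.
If it is behind any of doors 2, 3, and 7 (prior 1/7 each): that door was opened and seen not to hold the prize — ruled out; weight (1/7)·0 = 0 each.
If it is behind door 5 (prior 1/7): the host has 20 equally likely choices, so probability 1/20; weight (1/7)·(1/20) = 1/140.
The weights sum to 1/20.
So P(the car behind door 4 | the host opened door 2, door 3, and door 7) = (1/70) / (1/20) = 2/7.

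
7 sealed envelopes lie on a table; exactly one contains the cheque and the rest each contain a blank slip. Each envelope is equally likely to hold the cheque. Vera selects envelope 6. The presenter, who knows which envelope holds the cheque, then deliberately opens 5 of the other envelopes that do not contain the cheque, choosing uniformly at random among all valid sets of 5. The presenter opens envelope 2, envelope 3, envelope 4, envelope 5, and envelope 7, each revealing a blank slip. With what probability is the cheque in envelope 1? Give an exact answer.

Consider each possible location of the cheque in turn.
If it is in envelope 1 (prior 1/7): the presenter has no choice, probability 1; weight (1/7)·1 = 1/7.
If it is in any of envelopes 2, 3, 4, 5, and 7 (prior 1/7 each): that envelope was opened and seen not to hold the prize — ruled out; weight (1/7)·0 = 0 each.
If it is in envelope 6 (prior 1/7): the presenter has 6 equally likely choices, so probability 1/6; weight (1/7)·(1/6) = 1/42.
The weights sum to 1/6.
So P(the cheque in envelope 1 | the presenter opened envelope 2, envelope 3, envelope 4, envelope 5, and envelope 7) = (1/7) / (1/6) = 6/7.

6/7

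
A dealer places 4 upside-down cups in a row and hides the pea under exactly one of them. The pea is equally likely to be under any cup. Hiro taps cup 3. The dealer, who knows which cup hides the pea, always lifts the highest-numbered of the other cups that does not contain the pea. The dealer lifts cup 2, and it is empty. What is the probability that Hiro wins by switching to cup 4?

Condition on the true location of the pea.
If it is under either of cups 1 and 3 (prior 1/4 each): the dealer would have opened cup 4 instead, probability 0; weight (1/4)·0 = 0 each.
If it is under cup 2 (prior 1/4): the dealer opened cup 2, so this case is ruled out; weight (1/4)·0 = 0.
If it is under cup 4 (prior 1/4): cup 2 is the highest-numbered option available, probability 1; weight (1/4)·1 = 1/4.
The weights sum to 1/4.
So P(the pea under cup 4 | the dealer opened cup 2) = (1/4) / (1/4) = 1.

1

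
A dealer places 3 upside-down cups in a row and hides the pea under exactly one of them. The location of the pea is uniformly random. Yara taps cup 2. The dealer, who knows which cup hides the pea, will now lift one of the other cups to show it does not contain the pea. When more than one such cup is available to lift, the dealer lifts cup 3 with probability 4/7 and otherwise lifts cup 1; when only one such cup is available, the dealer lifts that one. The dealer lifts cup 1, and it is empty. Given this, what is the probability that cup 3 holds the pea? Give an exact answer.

Apply Bayes' rule, conditioning on where the pea actually is.
If it is under cup 1 (prior 1/3): the dealer opened cup 1, so this case is ruled out; weight (1/3)·0 = 0.
If it is under cup 2 (prior 1/3): cup 3 is available but not opened, probability 3/7; weight (1/3)·(3/7) = 1/7.
If it is under cup 3 (prior 1/3): only cup 1 is available, probability 1; weight (1/3)·1 = 1/3.
The weights sum to 10/21.
So P(the pea under cup 3 | the dealer opened cup 1) = (1/3) / (10/21) = 7/10.

7/10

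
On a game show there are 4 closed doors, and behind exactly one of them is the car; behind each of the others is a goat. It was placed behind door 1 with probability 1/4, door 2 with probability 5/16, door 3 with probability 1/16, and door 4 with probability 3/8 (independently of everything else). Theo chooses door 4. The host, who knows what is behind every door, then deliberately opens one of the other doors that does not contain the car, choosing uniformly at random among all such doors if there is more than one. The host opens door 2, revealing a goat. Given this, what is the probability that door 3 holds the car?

Apply Bayes' rule, conditioning on where the car actually is.
If it is behind door 1 (prior 1/4): the host has 2 equally likely choices, so probability 1/2; weight (1/4)·(1/2) = 1/8.
If it is behind door 2 (prior 5/16): the host opened door 2, so this case is ruled out; weight (5/16)·0 = 0.
If it is behind door 3 (prior 1/16): the host has 2 equally likely choices, so probability 1/2; weight (1/16)·(1/2) = 1/32.
If it is behind door 4 (prior 3/8): the host has 3 equally likely choices, so probability 1/3; weight (3/8)·(1/3) = 1/8.
The weights sum to 9/32.
So P(the car behind door 3 | the host opened door 2) = (1/32) / (9/32) = 1/9.

1/9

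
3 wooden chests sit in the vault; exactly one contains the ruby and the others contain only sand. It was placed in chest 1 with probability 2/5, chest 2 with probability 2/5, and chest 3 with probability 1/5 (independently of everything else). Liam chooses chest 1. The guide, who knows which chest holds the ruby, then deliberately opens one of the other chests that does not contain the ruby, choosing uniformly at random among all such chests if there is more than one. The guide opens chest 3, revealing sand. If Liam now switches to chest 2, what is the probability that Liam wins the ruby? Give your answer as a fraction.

Condition on the true location of the ruby.
If it is in chest 1 (prior 2/5): the guide has 2 equally likely choices, so probability 1/2; weight (2/5)·(1/2) = 1/5.
If it is in chest 2 (prior 2/5): the guide has no choice, probability 1; weight (2/5)·1 = 2/5.
If it is in chest 3 (prior 1/5): the guide opened chest 3, so this case is ruled out; weight (1/5)·0 = 0.
The weights sum to 3/5.
So P(the ruby in chest 2 | the guide opened chest 3) = (2/5) / (3/5) = 2/3.

2/3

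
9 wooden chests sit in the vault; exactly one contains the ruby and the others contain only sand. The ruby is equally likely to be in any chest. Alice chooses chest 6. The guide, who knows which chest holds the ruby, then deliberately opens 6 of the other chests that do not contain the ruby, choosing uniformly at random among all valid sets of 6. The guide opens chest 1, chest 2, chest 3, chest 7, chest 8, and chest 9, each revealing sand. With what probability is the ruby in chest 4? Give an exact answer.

Condition on the true location of the ruby.
If it is in any of chests 1, 2, 3, 7, 8, and 9 (prior 1/9 each): that chest was opened and seen not to hold the prize — ruled out; weight (1/9)·0 = 0 each.
If it is in either of chests 4 and 5 (prior 1/9 each): the guide has 7 equally likely choices, so probability 1/7; weight (1/9)·(1/7) = 1/63 each.
If it is in chest 6 (prior 1/9): the guide has 28 equally likely choices, so probability 1/28; weight (1/9)·(1/28) = 1/252.
The weights sum to 1/28.
So P(the ruby in chest 4 | the guide opened chest 1, chest 2, chest 3, chest 7, chest 8, and chest 9) = (1/63) / (1/28) = 4/9.

4/9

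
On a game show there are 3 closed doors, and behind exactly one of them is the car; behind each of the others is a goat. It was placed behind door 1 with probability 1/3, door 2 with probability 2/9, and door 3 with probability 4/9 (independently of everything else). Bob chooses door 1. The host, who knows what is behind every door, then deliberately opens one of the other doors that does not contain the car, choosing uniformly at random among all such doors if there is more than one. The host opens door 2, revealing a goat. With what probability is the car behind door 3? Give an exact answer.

Consider each possible location of the car in turn.
If it is behind door 1 (prior 1/3): the host has 2 equally likely choices, so probability 1/2; weight (1/3)·(1/2) = 1/6.
If it is behind door 2 (prior 2/9): the host opened door 2, so this case is ruled out; weight (2/9)·0 = 0.
If it is behind door 3 (prior 4/9): the host has no choice, probability 1; weight (4/9)·1 = 4/9.
The weights sum to 11/18.
So P(the car behind door 3 | the host opened door 2) = (4/9) / (11/18) = 8/11.

8/11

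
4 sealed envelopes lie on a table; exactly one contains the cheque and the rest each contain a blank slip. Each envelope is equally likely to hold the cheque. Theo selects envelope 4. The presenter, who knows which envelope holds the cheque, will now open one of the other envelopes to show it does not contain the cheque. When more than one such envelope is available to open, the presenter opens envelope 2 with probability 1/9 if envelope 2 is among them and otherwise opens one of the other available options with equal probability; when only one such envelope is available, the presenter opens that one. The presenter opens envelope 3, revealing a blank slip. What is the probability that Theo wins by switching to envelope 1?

16/33

Apply Bayes' rule, conditioning on where the cheque actually is.
If it is in envelope 1 (prior 1/4): envelope 2 is available but not opened, probability 8/9; weight (1/4)·(8/9) = 2/9.
If it is in envelope 2 (prior 1/4): envelope 2 holds the prize so is unavailable; the presenter chooses uniformly among the 2 others, probability 1/2; weight (1/4)·(1/2) = 1/8.
If it is in envelope 3 (prior 1/4): the presenter opened envelope 3, so this case is ruled out; weight (1/4)·0 = 0.
If it is in envelope 4 (prior 1/4): envelope 2 is available but not opened; envelope 3 gets probability (1 − 1/9)/2 = 4/9; weight (1/4)·(4/9) = 1/9.
The weights sum to 11/24.
So P(the cheque in envelope 1 | the presenter opened envelope 3) = (2/9) / (11/24) = 16/33.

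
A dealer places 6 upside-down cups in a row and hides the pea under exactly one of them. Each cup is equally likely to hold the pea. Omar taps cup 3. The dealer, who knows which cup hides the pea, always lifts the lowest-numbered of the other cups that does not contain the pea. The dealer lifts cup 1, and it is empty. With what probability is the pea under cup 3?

Consider each possible location of the pea in turn.
If it is under cup 1 (prior 1/6): the dealer opened cup 1, so this case is ruled out; weight (1/6)·0 = 0.
If it is under any of cups 2, 3, 4, 5, and 6 (prior 1/6 each): cup 1 is the lowest-numbered option available, probability 1; weight (1/6)·1 = 1/6 each.
The weights sum to 5/6.
So P(the pea under cup 3 | the dealer opened cup 1) = (1/6) / (5/6) = 1/5.

1/5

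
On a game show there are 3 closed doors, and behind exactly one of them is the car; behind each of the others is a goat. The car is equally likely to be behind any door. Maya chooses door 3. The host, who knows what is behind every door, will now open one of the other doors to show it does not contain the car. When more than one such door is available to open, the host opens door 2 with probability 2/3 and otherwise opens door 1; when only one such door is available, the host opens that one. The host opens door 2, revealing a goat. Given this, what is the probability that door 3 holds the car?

2/5

Apply Bayes' rule, conditioning on where the car actually is.
If it is behind door 1 (prior 1/3): only door 2 is available, probability 1; weight (1/3)·1 = 1/3.
If it is behind door 2 (prior 1/3): the host opened door 2, so this case is ruled out; weight (1/3)·0 = 0.
If it is behind door 3 (prior 1/3): door 2 is available, opened with probability 2/3; weight (1/3)·(2/3) = 2/9.
The weights sum to 5/9.
So P(the car behind door 3 | the host opened door 2) = (2/9) / (5/9) = 2/5.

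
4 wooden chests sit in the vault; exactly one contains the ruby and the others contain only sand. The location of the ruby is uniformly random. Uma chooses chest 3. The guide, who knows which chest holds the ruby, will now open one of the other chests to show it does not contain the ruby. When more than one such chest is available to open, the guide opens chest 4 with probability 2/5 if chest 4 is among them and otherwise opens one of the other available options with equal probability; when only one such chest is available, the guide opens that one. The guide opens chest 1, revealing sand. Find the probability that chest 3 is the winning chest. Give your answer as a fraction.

Condition on the true location of the ruby.
If it is in chest 1 (prior 1/4): the guide opened chest 1, so this case is ruled out; weight (1/4)·0 = 0.
If it is in chest 2 (prior 1/4): chest 4 is available but not opened, probability 3/5; weight (1/4)·(3/5) = 3/20.
If it is in chest 3 (prior 1/4): chest 4 is available but not opened; chest 1 gets probability (1 − 2/5)/2 = 3/10; weight (1/4)·(3/10) = 3/40.
If it is in chest 4 (prior 1/4): chest 4 holds the prize so is unavailable; the guide chooses uniformly among the 2 others, probability 1/2; weight (1/4)·(1/2) = 1/8.
The weights sum to 7/20.
So P(the ruby in chest 3 | the guide opened chest 1) = (3/40) / (7/20) = 3/14.

3/14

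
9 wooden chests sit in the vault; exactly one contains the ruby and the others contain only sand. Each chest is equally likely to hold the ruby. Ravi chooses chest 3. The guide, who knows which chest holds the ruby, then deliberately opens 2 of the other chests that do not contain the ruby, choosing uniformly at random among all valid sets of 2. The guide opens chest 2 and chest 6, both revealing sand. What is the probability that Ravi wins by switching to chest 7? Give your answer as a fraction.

Apply Bayes' rule, conditioning on where the ruby actually is.
If it is in any of chests 1, 4, 5, 7, 8, and 9 (prior 1/9 each): the guide has 21 equally likely choices, so probability 1/21; weight (1/9)·(1/21) = 1/189 each.
If it is in either of chests 2 and 6 (prior 1/9 each): that chest was opened and seen not to hold the prize — ruled out; weight (1/9)·0 = 0 each.
If it is in chest 3 (prior 1/9): the guide has 28 equally likely choices, so probability 1/28; weight (1/9)·(1/28) = 1/252.
The weights sum to 1/28.
So P(the ruby in chest 7 | the guide opened chest 2 and chest 6) = (1/189) / (1/28) = 4/27.

4/27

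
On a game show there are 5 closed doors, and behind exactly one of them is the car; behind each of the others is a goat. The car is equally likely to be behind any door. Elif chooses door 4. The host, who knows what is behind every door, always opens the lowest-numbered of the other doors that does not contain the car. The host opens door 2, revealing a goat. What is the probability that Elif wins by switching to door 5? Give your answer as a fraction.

Consider each possible location of the car in turn.
If it is behind door 1 (prior 1/5): door 2 is the lowest-numbered option available, probability 1; weight (1/5)·1 = 1/5.
If it is behind door 2 (prior 1/5): the host opened door 2, so this case is ruled out; weight (1/5)·0 = 0.
If it is behind any of doors 3, 4, and 5 (prior 1/5 each): the host would have opened door 1 instead, probability 0; weight (1/5)·0 = 0 each.
The weights sum to 1/5.
So P(the car behind door 5 | the host opened door 2) = 0 / (1/5) = 0.

0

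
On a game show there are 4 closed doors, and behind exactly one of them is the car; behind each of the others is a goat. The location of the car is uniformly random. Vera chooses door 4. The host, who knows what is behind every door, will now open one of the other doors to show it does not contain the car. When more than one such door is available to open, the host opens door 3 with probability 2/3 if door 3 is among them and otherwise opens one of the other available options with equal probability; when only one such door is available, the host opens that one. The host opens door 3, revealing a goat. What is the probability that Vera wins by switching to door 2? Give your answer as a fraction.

Consider each possible location of the car in turn.
If it is behind any of doors 1, 2, and 4 (prior 1/4 each): door 3 is available, opened with probability 2/3; weight (1/4)·(2/3) = 1/6 each.
If it is behind door 3 (prior 1/4): the host opened door 3, so this case is ruled out; weight (1/4)·0 = 0.
The weights sum to 1/2.
So P(the car behind door 2 | the host opened door 3) = (1/6) / (1/2) = 1/3.

1/3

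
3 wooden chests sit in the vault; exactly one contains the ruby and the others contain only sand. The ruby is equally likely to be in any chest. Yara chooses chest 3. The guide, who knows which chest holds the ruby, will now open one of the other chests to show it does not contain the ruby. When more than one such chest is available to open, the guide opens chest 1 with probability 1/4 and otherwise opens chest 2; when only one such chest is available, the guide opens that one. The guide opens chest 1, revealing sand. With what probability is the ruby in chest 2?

Apply Bayes' rule, conditioning on where the ruby actually is.
If it is in chest 1 (prior 1/3): the guide opened chest 1, so this case is ruled out; weight (1/3)·0 = 0.
If it is in chest 2 (prior 1/3): only chest 1 is available, probability 1; weight (1/3)·1 = 1/3.
If it is in chest 3 (prior 1/3): chest 1 is available, opened with probability 1/4; weight (1/3)·(1/4) = 1/12.
The weights sum to 5/12.
So P(the ruby in chest 2 | the guide opened chest 1) = (1/3) / (5/12) = 4/5.

4/5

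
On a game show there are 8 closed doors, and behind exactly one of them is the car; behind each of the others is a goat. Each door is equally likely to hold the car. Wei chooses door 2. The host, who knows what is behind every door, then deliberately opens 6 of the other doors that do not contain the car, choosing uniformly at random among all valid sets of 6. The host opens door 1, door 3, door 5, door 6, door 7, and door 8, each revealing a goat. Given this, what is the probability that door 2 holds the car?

1/8

Consider each possible location of the car in turn.
If it is behind any of doors 1, 3, 5, 6, 7, and 8 (prior 1/8 each): that door was opened and seen not to hold the prize — ruled out; weight (1/8)·0 = 0 each.
If it is behind door 2 (prior 1/8): the host has 7 equally likely choices, so probability 1/7; weight (1/8)·(1/7) = 1/56.
If it is behind door 4 (prior 1/8): the host has no choice, probability 1; weight (1/8)·1 = 1/8.
The weights sum to 1/7.
So P(the car behind door 2 | the host opened door 1, door 3, door 5, door 6, door 7, and door 8) = (1/56) / (1/7) = 1/8.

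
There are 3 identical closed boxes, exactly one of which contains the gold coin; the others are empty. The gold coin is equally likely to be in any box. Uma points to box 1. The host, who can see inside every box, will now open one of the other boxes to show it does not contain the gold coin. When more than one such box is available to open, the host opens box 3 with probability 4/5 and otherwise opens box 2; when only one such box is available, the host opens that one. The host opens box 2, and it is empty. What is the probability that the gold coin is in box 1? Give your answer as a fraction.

1/6

Apply Bayes' rule, conditioning on where the gold coin actually is.
If it is in box 1 (prior 1/3): box 3 is available but not opened, probability 1/5; weight (1/3)·(1/5) = 1/15.
If it is in box 2 (prior 1/3): the host opened box 2, so this case is ruled out; weight (1/3)·0 = 0.
If it is in box 3 (prior 1/3): only box 2 is available, probability 1; weight (1/3)·1 = 1/3.
The weights sum to 2/5.
So P(the gold coin in box 1 | the host opened box 2) = (1/15) / (2/5) = 1/6.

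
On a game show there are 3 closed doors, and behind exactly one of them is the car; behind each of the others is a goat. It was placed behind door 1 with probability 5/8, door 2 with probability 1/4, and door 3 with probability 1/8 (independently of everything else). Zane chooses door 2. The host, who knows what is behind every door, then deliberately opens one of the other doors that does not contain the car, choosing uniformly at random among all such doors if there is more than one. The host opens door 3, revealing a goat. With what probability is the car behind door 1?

5/6

Consider each possible location of the car in turn.
If it is behind door 1 (prior 5/8): the host has no choice, probability 1; weight (5/8)·1 = 5/8.
If it is behind door 2 (prior 1/4): the host has 2 equally likely choices, so probability 1/2; weight (1/4)·(1/2) = 1/8.
If it is behind door 3 (prior 1/8): the host opened door 3, so this case is ruled out; weight (1/8)·0 = 0.
The weights sum to 3/4.
So P(the car behind door 1 | the host opened door 3) = (5/8) / (3/4) = 5/6.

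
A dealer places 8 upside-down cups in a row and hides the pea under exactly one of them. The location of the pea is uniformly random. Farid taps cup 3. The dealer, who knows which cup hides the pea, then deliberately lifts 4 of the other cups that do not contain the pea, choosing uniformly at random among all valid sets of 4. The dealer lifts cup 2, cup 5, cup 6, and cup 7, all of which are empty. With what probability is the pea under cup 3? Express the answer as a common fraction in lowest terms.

Apply Bayes' rule, conditioning on where the pea actually is.
If it is under any of cups 1, 4, and 8 (prior 1/8 each): the dealer has 15 equally likely choices, so probability 1/15; weight (1/8)·(1/15) = 1/120 each.
If it is under any of cups 2, 5, 6, and 7 (prior 1/8 each): that cup was opened and seen not to hold the prize — ruled out; weight (1/8)·0 = 0 each.
If it is under cup 3 (prior 1/8): the dealer has 35 equally likely choices, so probability 1/35; weight (1/8)·(1/35) = 1/280.
The weights sum to 1/35.
So P(the pea under cup 3 | the dealer opened cup 2, cup 5, cup 6, and cup 7) = (1/280) / (1/35) = 1/8.

1/8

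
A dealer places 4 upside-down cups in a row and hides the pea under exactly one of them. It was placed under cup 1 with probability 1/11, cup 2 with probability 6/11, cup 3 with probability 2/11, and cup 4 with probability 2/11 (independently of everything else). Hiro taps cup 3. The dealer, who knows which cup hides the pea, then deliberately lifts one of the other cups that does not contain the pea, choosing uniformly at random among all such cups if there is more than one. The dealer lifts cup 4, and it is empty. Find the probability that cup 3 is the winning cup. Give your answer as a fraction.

Apply Bayes' rule, conditioning on where the pea actually is.
If it is under cup 1 (prior 1/11): the dealer has 2 equally likely choices, so probability 1/2; weight (1/11)·(1/2) = 1/22.
If it is under cup 2 (prior 6/11): the dealer has 2 equally likely choices, so probability 1/2; weight (6/11)·(1/2) = 3/11.
If it is under cup 3 (prior 2/11): the dealer has 3 equally likely choices, so probability 1/3; weight (2/11)·(1/3) = 2/33.
If it is under cup 4 (prior 2/11): the dealer opened cup 4, so this case is ruled out; weight (2/11)·0 = 0.
The weights sum to 25/66.
So P(the pea under cup 3 | the dealer opened cup 4) = (2/33) / (25/66) = 4/25.

4/25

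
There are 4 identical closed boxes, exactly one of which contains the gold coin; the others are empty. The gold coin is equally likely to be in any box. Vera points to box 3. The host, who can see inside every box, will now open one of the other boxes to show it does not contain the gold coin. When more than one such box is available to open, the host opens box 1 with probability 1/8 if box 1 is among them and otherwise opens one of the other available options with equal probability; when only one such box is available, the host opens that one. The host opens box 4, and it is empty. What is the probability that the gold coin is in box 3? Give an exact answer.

7/29

Apply Bayes' rule, conditioning on where the gold coin actually is.
If it is in box 1 (prior 1/4): box 1 holds the prize so is unavailable; the host chooses uniformly among the 2 others, probability 1/2; weight (1/4)·(1/2) = 1/8.
If it is in box 2 (prior 1/4): box 1 is available but not opened, probability 7/8; weight (1/4)·(7/8) = 7/32.
If it is in box 3 (prior 1/4): box 1 is available but not opened; box 4 gets probability (1 − 1/8)/2 = 7/16; weight (1/4)·(7/16) = 7/64.
If it is in box 4 (prior 1/4): the host opened box 4, so this case is ruled out; weight (1/4)·0 = 0.
The weights sum to 29/64.
So P(the gold coin in box 3 | the host opened box 4) = (7/64) / (29/64) = 7/29.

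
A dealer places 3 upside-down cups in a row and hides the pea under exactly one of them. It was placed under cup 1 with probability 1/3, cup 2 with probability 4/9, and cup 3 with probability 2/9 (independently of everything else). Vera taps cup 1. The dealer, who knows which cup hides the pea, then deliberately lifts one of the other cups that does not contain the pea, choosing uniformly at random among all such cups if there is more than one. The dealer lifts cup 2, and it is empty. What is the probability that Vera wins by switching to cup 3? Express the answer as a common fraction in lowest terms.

4/7

Apply Bayes' rule, conditioning on where the pea actually is.
If it is under cup 1 (prior 1/3): the dealer has 2 equally likely choices, so probability 1/2; weight (1/3)·(1/2) = 1/6.
If it is under cup 2 (prior 4/9): the dealer opened cup 2, so this case is ruled out; weight (4/9)·0 = 0.
If it is under cup 3 (prior 2/9): the dealer has no choice, probability 1; weight (2/9)·1 = 2/9.
The weights sum to 7/18.
So P(the pea under cup 3 | the dealer opened cup 2) = (2/9) / (7/18) = 4/7.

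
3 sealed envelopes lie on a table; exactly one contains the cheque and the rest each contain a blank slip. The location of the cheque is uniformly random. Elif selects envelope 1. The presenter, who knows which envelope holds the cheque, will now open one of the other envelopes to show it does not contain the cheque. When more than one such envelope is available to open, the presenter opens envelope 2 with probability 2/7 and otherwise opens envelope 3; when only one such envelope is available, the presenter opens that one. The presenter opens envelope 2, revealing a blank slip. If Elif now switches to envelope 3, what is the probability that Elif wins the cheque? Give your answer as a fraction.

Consider each possible location of the cheque in turn.
If it is in envelope 1 (prior 1/3): envelope 2 is available, opened with probability 2/7; weight (1/3)·(2/7) = 2/21.
If it is in envelope 2 (prior 1/3): the presenter opened envelope 2, so this case is ruled out; weight (1/3)·0 = 0.
If it is in envelope 3 (prior 1/3): only envelope 2 is available, probability 1; weight (1/3)·1 = 1/3.
The weights sum to 3/7.
So P(the cheque in envelope 3 | the presenter opened envelope 2) = (1/3) / (3/7) = 7/9.

7/9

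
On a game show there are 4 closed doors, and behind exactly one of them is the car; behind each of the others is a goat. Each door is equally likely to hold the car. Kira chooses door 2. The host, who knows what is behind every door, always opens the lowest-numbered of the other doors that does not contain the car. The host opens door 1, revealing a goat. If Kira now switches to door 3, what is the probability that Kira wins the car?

1/3

Condition on the true location of the car.
If it is behind door 1 (prior 1/4): the host opened door 1, so this case is ruled out; weight (1/4)·0 = 0.
If it is behind any of doors 2, 3, and 4 (prior 1/4 each): door 1 is the lowest-numbered option available, probability 1; weight (1/4)·1 = 1/4 each.
The weights sum to 3/4.
So P(the car behind door 3 | the host opened door 1) = (1/4) / (3/4) = 1/3.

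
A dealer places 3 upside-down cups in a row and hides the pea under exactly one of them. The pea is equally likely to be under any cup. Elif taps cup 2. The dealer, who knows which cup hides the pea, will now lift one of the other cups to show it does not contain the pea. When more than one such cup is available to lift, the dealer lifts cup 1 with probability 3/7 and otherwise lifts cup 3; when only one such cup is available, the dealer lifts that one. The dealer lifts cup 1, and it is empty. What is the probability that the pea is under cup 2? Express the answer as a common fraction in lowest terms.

Condition on the true location of the pea.
If it is under cup 1 (prior 1/3): the dealer opened cup 1, so this case is ruled out; weight (1/3)·0 = 0.
If it is under cup 2 (prior 1/3): cup 1 is available, opened with probability 3/7; weight (1/3)·(3/7) = 1/7.
If it is under cup 3 (prior 1/3): only cup 1 is available, probability 1; weight (1/3)·1 = 1/3.
The weights sum to 10/21.
So P(the pea under cup 2 | the dealer opened cup 1) = (1/7) / (10/21) = 3/10.

3/10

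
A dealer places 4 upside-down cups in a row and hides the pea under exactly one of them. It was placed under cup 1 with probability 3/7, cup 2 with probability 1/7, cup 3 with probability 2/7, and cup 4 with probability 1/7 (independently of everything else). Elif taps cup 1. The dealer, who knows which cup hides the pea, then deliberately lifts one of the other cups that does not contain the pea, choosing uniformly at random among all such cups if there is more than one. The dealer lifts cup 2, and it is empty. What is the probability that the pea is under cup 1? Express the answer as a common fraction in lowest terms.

2/5

Apply Bayes' rule, conditioning on where the pea actually is.
If it is under cup 1 (prior 3/7): the dealer has 3 equally likely choices, so probability 1/3; weight (3/7)·(1/3) = 1/7.
If it is under cup 2 (prior 1/7): the dealer opened cup 2, so this case is ruled out; weight (1/7)·0 = 0.
If it is under cup 3 (prior 2/7): the dealer has 2 equally likely choices, so probability 1/2; weight (2/7)·(1/2) = 1/7.
If it is under cup 4 (prior 1/7): the dealer has 2 equally likely choices, so probability 1/2; weight (1/7)·(1/2) = 1/14.
The weights sum to 5/14.
So P(the pea under cup 1 | the dealer opened cup 2) = (1/7) / (5/14) = 2/5.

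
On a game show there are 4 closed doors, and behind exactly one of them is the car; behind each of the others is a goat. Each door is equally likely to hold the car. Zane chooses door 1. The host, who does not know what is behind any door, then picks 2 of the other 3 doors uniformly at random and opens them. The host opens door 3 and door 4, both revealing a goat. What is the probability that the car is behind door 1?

Because the host chose which doors to open without knowing where the car is, the choice is independent of the prize location. Learning that none of the 2 opened doors holds the car simply rules out those 2 locations and leaves the remaining 2 doors still equally likely by symmetry.
So P(the car behind door 1) = 1/2.

1/2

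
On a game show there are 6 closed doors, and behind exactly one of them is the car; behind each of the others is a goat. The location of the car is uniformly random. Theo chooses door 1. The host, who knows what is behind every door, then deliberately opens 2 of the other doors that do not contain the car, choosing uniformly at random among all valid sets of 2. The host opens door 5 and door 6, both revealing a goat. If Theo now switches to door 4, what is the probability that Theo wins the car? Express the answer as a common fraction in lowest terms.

5/18

Condition on the true location of the car.
If it is behind door 1 (prior 1/6): the host has 10 equally likely choices, so probability 1/10; weight (1/6)·(1/10) = 1/60.
If it is behind any of doors 2, 3, and 4 (prior 1/6 each): the host has 6 equally likely choices, so probability 1/6; weight (1/6)·(1/6) = 1/36 each.
If it is behind either of doors 5 and 6 (prior 1/6 each): that door was opened and seen not to hold the prize — ruled out; weight (1/6)·0 = 0 each.
The weights sum to 1/10.
So P(the car behind door 4 | the host opened door 5 and door 6) = (1/36) / (1/10) = 5/18.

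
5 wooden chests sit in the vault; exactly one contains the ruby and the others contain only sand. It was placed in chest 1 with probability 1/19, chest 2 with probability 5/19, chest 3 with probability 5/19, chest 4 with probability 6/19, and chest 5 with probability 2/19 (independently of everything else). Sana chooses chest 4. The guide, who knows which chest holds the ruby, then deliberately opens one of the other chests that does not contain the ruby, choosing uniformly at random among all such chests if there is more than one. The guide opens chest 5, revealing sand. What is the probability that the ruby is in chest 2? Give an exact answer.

Condition on the true location of the ruby.
If it is in chest 1 (prior 1/19): the guide has 3 equally likely choices, so probability 1/3; weight (1/19)·(1/3) = 1/57.
If it is in either of chests 2 and 3 (prior 5/19 each): the guide has 3 equally likely choices, so probability 1/3; weight (5/19)·(1/3) = 5/57 each.
If it is in chest 4 (prior 6/19): the guide has 4 equally likely choices, so probability 1/4; weight (6/19)·(1/4) = 3/38.
If it is in chest 5 (prior 2/19): the guide opened chest 5, so this case is ruled out; weight (2/19)·0 = 0.
The weights sum to 31/114.
So P(the ruby in chest 2 | the guide opened chest 5) = (5/57) / (31/114) = 10/31.

10/31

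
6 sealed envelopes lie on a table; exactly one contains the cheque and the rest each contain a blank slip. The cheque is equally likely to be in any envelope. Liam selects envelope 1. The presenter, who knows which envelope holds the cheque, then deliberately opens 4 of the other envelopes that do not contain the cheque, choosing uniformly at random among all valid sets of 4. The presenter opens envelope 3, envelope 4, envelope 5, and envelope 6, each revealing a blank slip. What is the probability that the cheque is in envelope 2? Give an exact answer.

Condition on the true location of the cheque.
If it is in envelope 1 (prior 1/6): the presenter has 5 equally likely choices, so probability 1/5; weight (1/6)·(1/5) = 1/30.
If it is in envelope 2 (prior 1/6): the presenter has no choice, probability 1; weight (1/6)·1 = 1/6.
If it is in any of envelopes 3, 4, 5, and 6 (prior 1/6 each): that envelope was opened and seen not to hold the prize — ruled out; weight (1/6)·0 = 0 each.
The weights sum to 1/5.
So P(the cheque in envelope 2 | the presenter opened envelope 3, envelope 4, envelope 5, and envelope 6) = (1/6) / (1/5) = 5/6.

5/6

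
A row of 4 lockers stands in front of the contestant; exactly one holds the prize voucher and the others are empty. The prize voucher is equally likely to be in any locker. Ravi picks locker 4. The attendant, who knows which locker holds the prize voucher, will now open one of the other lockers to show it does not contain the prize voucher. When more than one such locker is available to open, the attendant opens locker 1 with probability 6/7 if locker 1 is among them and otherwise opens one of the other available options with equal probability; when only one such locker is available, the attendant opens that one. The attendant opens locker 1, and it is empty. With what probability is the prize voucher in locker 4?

1/3

Apply Bayes' rule, conditioning on where the prize voucher actually is.
If it is in locker 1 (prior 1/4): the attendant opened locker 1, so this case is ruled out; weight (1/4)·0 = 0.
If it is in any of lockers 2, 3, and 4 (prior 1/4 each): locker 1 is available, opened with probability 6/7; weight (1/4)·(6/7) = 3/14 each.
The weights sum to 9/14.
So P(the prize voucher in locker 4 | the attendant opened locker 1) = (3/14) / (9/14) = 1/3.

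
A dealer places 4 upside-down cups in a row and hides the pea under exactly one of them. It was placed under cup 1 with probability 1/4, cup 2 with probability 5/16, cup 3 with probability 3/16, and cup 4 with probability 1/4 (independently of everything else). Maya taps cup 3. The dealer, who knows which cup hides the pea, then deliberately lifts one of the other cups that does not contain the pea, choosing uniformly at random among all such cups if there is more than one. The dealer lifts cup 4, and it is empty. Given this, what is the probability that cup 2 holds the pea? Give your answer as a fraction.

5/11

Condition on the true location of the pea.
If it is under cup 1 (prior 1/4): the dealer has 2 equally likely choices, so probability 1/2; weight (1/4)·(1/2) = 1/8.
If it is under cup 2 (prior 5/16): the dealer has 2 equally likely choices, so probability 1/2; weight (5/16)·(1/2) = 5/32.
If it is under cup 3 (prior 3/16): the dealer has 3 equally likely choices, so probability 1/3; weight (3/16)·(1/3) = 1/16.
If it is under cup 4 (prior 1/4): the dealer opened cup 4, so this case is ruled out; weight (1/4)·0 = 0.
The weights sum to 11/32.
So P(the pea under cup 2 | the dealer opened cup 4) = (5/32) / (11/32) = 5/11.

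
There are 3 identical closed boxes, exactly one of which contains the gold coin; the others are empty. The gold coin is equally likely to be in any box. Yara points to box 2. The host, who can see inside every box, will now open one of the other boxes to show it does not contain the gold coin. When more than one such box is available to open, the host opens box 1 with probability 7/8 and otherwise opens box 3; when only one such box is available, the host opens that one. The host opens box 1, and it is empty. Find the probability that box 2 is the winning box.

Apply Bayes' rule, conditioning on where the gold coin actually is.
If it is in box 1 (prior 1/3): the host opened box 1, so this case is ruled out; weight (1/3)·0 = 0.
If it is in box 2 (prior 1/3): box 1 is available, opened with probability 7/8; weight (1/3)·(7/8) = 7/24.
If it is in box 3 (prior 1/3): only box 1 is available, probability 1; weight (1/3)·1 = 1/3.
The weights sum to 5/8.
So P(the gold coin in box 2 | the host opened box 1) = (7/24) / (5/8) = 7/15.

7/15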